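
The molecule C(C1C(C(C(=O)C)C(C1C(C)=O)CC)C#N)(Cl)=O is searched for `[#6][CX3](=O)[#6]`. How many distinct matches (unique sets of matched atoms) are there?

2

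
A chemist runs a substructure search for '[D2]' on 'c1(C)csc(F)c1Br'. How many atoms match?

The query [D2] means: atom with exactly two heavy-atom neighbours.
Check the 8 heavy atoms by environment: 1× s (aromatic, D2) → match; 3× c (aromatic, D3) → no; 1× c (aromatic, D2) → match; 1× F (D1) → no; 1× Br (D1) → no; 1× C (D1) → no.
Summing the matching environments: 1 + 1 = 2 matching atoms.

2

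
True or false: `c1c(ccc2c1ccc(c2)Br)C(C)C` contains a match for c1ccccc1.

True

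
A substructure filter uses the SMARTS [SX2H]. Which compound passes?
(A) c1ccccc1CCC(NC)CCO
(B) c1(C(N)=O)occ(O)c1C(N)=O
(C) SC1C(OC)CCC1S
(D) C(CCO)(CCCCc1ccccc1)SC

C

[SX2H] describes an aliphatic sulfur with two connections, one being H (a thiol).
(A) has a hydroxyl group (-OH) but it is an -OH, not an -SH.
(B) has a hydroxyl group (-OH) but it is an -OH, not an -SH.
(C) contains a thiol (-SH), which satisfies every atom and bond constraint.
(D) has a methylthio ether (-SCH3) but the sulfur has H0 (bonded to two carbons), not H1.
So the answer is (C).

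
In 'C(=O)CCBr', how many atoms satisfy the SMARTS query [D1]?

Check the 5 heavy atoms by environment: 3× C (D2) → no; 1× O (D1) → match; 1× Br (D1) → match.
Summing the matching environments: 1 + 1 = 2 matching atoms.

2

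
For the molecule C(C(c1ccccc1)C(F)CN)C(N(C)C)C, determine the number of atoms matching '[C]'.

8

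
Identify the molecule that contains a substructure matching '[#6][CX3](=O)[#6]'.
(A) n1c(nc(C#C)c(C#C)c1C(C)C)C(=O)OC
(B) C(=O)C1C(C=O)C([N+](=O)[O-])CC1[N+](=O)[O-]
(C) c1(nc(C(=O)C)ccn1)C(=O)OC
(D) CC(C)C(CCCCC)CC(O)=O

C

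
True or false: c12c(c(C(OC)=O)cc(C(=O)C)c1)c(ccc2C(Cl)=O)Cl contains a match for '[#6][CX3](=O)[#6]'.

True

The pattern [#6][CX3](=O)[#6] describes a carbonyl carbon (no H) flanked by two carbons — a ketone.
The molecule carries an acetyl/ketone group (-C(=O)CH3), whose atoms satisfy every constraint of the query, so the pattern matches.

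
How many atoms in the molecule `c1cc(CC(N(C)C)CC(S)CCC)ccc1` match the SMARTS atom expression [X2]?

1

The query [X2] means: any atom with exactly two total connections (bonds + H).
Check the 17 heavy atoms by environment: 9× C (X4) → no; 1× N (X3) → no; 1× S (X2) → match; 6× c (aromatic, X3) → no.
That gives 1 matching atom.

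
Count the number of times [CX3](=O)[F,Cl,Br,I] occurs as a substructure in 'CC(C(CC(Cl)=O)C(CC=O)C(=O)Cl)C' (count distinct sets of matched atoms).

2

[CX3](=O)[F,Cl,Br,I] is the SMARTS for an acyl halide: a carbonyl carbon bonded to a halogen.
The molecule carries 2 separate instances of an acyl chloride (-C(=O)Cl) meeting every constraint; each maps to a distinct set of atoms, giving 2 matches.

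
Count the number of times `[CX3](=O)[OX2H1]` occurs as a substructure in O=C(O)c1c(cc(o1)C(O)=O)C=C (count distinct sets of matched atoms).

2

[CX3](=O)[OX2H1] is the SMARTS for a carboxylic acid: an sp2 carbon double-bonded to O and single-bonded to an -OH oxygen.
The molecule carries 2 separate instances of a carboxylic acid group (-C(=O)OH) meeting every constraint; each maps to a distinct set of atoms, giving 2 matches.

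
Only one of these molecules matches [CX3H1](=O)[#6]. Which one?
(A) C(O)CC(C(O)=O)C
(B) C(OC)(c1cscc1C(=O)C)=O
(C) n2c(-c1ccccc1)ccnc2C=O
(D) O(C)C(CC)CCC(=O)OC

C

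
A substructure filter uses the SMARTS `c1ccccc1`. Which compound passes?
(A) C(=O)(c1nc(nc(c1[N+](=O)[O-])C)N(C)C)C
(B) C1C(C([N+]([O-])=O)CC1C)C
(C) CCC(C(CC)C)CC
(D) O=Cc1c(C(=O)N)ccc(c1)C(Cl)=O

c1ccccc1 describes six aromatic carbons in a ring (a benzene ring).
(A) has a methyl group (-CH3) but no six-membered all-carbon aromatic ring is present.
(B) has a methyl group (-CH3) but no six-membered all-carbon aromatic ring is present.
(C) has a methyl group (-CH3) but no six-membered all-carbon aromatic ring is present.
(D) contains the required atom environment, so the pattern matches.
So the answer is (D).

D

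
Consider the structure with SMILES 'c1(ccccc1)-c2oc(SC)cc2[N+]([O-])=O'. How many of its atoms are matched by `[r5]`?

5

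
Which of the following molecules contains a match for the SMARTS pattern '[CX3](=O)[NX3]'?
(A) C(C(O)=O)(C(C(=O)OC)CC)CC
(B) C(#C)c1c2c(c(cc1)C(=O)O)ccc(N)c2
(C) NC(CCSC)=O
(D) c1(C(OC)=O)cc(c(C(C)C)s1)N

C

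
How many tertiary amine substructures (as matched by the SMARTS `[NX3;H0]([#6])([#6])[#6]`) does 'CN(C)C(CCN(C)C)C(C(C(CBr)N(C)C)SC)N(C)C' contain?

[NX3;H0]([#6])([#6])[#6] is the SMARTS for a tertiary amine: a trivalent nitrogen with no H, bonded to three carbons.
The molecule carries 4 separate instances of a dimethylamino group (-N(CH3)2) meeting every constraint; each maps to a distinct set of atoms, giving 4 matches.

4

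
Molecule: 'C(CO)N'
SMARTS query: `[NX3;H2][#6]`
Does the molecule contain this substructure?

Yes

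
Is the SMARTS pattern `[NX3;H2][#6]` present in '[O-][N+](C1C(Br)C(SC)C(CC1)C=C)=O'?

No

The pattern [NX3;H2][#6] describes a trivalent nitrogen with two H attached to carbon — a primary amine.
The closest candidate here is a nitro group (-[N+](=O)[O-]), but the nitrogen is [N+] with no H, not NX3H2. No other fragment satisfies the full query, so there is no match.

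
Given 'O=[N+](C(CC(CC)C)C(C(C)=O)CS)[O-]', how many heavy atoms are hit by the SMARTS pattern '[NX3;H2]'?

The query [NX3;H2] means: aliphatic N with 3 total connections, two of them H — an -NH2 nitrogen (amine or amide).
Check the 15 heavy atoms by environment: 3× C (H2, X4) → no; 3× C (H1, X4) → no; 3× C (H3, X4) → no; 1× N (charge +1, H0, X3) → no; 1× O (charge -1, H0, X1) → no; 2× O (H0, X1) → no; 1× S (H1, X2) → no; 1× C (H0, X3) → no.
No environment satisfies the query, so 0 matching atoms.

0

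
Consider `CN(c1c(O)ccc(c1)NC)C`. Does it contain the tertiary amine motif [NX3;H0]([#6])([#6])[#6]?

Yes

The pattern [NX3;H0]([#6])([#6])[#6] describes a trivalent nitrogen with no H, bonded to three carbons — a tertiary amine.
The molecule carries a dimethylamino group (-N(CH3)2), whose atoms satisfy every constraint of the query, so the pattern matches.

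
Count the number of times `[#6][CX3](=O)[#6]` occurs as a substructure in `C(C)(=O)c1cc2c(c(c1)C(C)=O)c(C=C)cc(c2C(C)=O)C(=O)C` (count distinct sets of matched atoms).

4

[#6][CX3](=O)[#6] is the SMARTS for a ketone: a carbonyl carbon (no H) flanked by two carbons.
The molecule carries 4 separate instances of an acetyl/ketone group (-C(=O)CH3) meeting every constraint; each maps to a distinct set of atoms, giving 4 matches.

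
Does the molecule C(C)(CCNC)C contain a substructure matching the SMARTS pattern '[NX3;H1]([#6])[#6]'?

The pattern [NX3;H1]([#6])[#6] describes a trivalent nitrogen with one H, bonded to two carbons — a secondary amine.
The molecule carries an N-methylamino group (-NHCH3), whose atoms satisfy every constraint of the query, so the pattern matches.

Yes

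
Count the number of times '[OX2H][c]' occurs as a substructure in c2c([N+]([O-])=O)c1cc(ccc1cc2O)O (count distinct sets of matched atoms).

2

[OX2H][c] is the SMARTS for a phenol: a hydroxyl oxygen attached to an aromatic carbon.
The molecule carries 2 separate instances of a hydroxyl group (-OH) meeting every constraint; each maps to a distinct set of atoms, giving 2 matches.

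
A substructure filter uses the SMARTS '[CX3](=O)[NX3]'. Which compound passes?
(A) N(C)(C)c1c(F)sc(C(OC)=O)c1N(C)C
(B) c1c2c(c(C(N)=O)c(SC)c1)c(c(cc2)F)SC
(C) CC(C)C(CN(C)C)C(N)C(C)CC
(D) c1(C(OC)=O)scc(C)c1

B

[CX3](=O)[NX3] describes a carbonyl carbon bonded to a trivalent nitrogen (an amide).
(A) has a methyl-ester group (-C(=O)OCH3) but the carbonyl is bonded to O, not to an NX3 nitrogen.
(B) contains a primary amide (-C(=O)NH2), which satisfies every atom and bond constraint.
(C) has a primary amino group (-NH2) but the -NH2 is not attached to a carbonyl carbon.
(D) has a methyl-ester group (-C(=O)OCH3) but the carbonyl is bonded to O, not to an NX3 nitrogen.
So the answer is (B).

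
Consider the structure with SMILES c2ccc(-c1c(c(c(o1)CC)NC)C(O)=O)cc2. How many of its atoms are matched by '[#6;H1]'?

The query [#6;H1] means: any carbon bearing exactly one hydrogen.
Check the 18 heavy atoms by environment: 1× o (aromatic, H0) → no; 5× c (aromatic, H0) → no; 5× c (aromatic, H1) → match; 1× C (H0) → no; 1× O (H0) → no; 1× O (H1) → no; 1× N (H1) → no; 2× C (H3) → no; 1× C (H2) → no.
That gives 5 matching atoms.

5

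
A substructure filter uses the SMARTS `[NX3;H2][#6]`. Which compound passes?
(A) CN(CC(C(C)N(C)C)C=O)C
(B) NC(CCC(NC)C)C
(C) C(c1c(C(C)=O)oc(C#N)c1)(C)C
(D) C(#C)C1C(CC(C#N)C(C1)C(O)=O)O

[NX3;H2][#6] describes a trivalent nitrogen with two H attached to carbon (a primary amine).
(A) has a dimethylamino group (-N(CH3)2) but the nitrogen has H0, not H2.
(B) contains a primary amino group (-NH2), which satisfies every atom and bond constraint.
(C) has a nitrile (-C#N) but the nitrogen is NX1 (triple-bonded), not NX3 with two H.
(D) has a nitrile (-C#N) but the nitrogen is NX1 (triple-bonded), not NX3 with two H.
So the answer is (B).

B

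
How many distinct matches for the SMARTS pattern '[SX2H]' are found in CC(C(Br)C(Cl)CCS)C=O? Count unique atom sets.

[SX2H] is the SMARTS for a thiol: an aliphatic sulfur with two connections, one being H.
Exactly one fragment in the molecule meets all constraints, giving 1 match.

1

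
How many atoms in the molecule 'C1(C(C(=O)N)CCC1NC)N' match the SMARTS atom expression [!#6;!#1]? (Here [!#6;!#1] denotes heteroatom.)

4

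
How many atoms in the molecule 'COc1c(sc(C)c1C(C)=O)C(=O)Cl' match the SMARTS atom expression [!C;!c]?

5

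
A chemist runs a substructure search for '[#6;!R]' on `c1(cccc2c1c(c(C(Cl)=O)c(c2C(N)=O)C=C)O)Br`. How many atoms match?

4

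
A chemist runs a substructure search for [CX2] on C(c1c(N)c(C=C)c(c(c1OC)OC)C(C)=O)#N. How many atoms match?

1

The query [CX2] means: C with X2: aliphatic carbon with exactly 2 total connections.
Check the 18 heavy atoms by environment: 6× c (aromatic, X3) → no; 1× C (X2) → match; 1× N (X1) → no; 2× O (X2) → no; 3× C (X4) → no; 1× N (X3) → no; 3× C (X3) → no; 1× O (X1) → no.
That gives 1 matching atom.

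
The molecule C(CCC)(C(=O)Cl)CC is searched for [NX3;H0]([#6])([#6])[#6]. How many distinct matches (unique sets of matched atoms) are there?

0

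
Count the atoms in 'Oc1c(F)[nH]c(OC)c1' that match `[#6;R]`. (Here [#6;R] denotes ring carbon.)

4

The query [#6;R] means: carbon that is part of a ring.
Check the 9 heavy atoms by environment: 1× n (aromatic, in 5-ring) → no; 4× c (aromatic, in 5-ring) → match; 2× O (acyclic) → no; 1× F (acyclic) → no; 1× C (acyclic) → no.
That gives 4 matching atoms.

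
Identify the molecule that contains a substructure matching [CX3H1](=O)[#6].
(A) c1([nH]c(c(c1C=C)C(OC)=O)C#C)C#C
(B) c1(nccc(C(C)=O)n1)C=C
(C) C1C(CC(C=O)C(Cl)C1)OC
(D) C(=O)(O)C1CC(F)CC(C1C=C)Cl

C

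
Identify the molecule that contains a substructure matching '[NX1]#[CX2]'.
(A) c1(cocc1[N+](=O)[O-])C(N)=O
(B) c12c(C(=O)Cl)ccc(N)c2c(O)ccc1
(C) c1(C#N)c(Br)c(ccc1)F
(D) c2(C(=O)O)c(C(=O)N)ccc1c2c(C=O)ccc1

[NX1]#[CX2] describes a nitrogen triple-bonded to a two-connected carbon (a nitrile).
(A) has a primary amide (-C(=O)NH2) but the nitrogen is NX3, not NX1.
(B) has a primary amino group (-NH2) but the nitrogen is NX3 (three connections), not NX1 triple-bonded.
(C) contains a nitrile (-C#N), which satisfies every atom and bond constraint.
(D) has a primary amide (-C(=O)NH2) but the nitrogen is NX3, not NX1.
So the answer is (C).

C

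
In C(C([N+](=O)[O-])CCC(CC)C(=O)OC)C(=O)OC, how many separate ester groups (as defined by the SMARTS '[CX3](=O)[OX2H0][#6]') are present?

2

[CX3](=O)[OX2H0][#6] is the SMARTS for an ester: a carbonyl carbon bonded to an oxygen that is itself bonded to carbon (no H on that O).
The molecule carries 2 separate instances of a methyl-ester group (-C(=O)OCH3) meeting every constraint; each maps to a distinct set of atoms, giving 2 matches.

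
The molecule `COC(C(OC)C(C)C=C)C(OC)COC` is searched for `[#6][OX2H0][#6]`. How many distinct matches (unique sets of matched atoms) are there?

4

[#6][OX2H0][#6] is the SMARTS for an ether: an aliphatic oxygen bridging two carbons with no H on the oxygen.
The molecule carries 4 separate instances of a methoxy ether (-OCH3) meeting every constraint; each maps to a distinct set of atoms, giving 4 matches.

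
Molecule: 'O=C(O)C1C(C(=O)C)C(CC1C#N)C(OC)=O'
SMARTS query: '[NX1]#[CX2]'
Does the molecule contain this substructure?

The pattern [NX1]#[CX2] describes a nitrogen triple-bonded to a two-connected carbon — a nitrile.
The molecule carries a nitrile (-C#N), whose atoms satisfy every constraint of the query, so the pattern matches.

Yes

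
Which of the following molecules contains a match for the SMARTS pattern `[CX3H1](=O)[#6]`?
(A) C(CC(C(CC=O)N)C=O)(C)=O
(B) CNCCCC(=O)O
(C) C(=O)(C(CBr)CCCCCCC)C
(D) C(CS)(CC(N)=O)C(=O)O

A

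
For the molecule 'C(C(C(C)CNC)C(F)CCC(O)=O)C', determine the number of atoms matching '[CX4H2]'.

The query [CX4H2] means: sp3 carbon (X4) with exactly two hydrogens.
Check the 15 heavy atoms by environment: 4× C (H2, X4) → match; 3× C (H1, X4) → no; 3× C (H3, X4) → no; 1× N (H1, X3) → no; 1× F (H0, X1) → no; 1× C (H0, X3) → no; 1× O (H0, X1) → no; 1× O (H1, X2) → no.
That gives 4 matching atoms.

4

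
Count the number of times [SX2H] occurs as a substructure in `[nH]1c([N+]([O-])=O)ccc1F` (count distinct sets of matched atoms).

0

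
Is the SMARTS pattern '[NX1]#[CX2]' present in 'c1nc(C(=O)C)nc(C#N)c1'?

Yes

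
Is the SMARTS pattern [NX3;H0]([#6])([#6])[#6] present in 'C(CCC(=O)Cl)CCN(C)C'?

The pattern [NX3;H0]([#6])([#6])[#6] describes a trivalent nitrogen with no H, bonded to three carbons — a tertiary amine.
The molecule carries a dimethylamino group (-N(CH3)2), whose atoms satisfy every constraint of the query, so the pattern matches.

Yes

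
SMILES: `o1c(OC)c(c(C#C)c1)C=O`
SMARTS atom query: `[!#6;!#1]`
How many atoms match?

Check the 11 heavy atoms by environment: 1× o (aromatic) → match; 4× c (aromatic) → no; 2× O → match; 4× C → no.
Summing the matching environments: 1 + 2 = 3 matching atoms.

3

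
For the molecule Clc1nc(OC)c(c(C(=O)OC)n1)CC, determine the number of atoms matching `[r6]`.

The query [r6] means: r6 matches atoms in a six-membered ring.
Check the 15 heavy atoms by environment: 2× n (aromatic, in 6-ring) → match; 4× c (aromatic, in 6-ring) → match; 3× O (acyclic) → no; 5× C (acyclic) → no; 1× Cl (acyclic) → no.
Summing the matching environments: 2 + 4 = 6 matching atoms.

6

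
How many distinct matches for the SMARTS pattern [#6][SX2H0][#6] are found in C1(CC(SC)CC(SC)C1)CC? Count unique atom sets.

2

[#6][SX2H0][#6] is the SMARTS for a thioether: an aliphatic sulfur bridging two carbons with no H on the sulfur.
The molecule carries 2 separate instances of a methylthio ether (-SCH3) meeting every constraint; each maps to a distinct set of atoms, giving 2 matches.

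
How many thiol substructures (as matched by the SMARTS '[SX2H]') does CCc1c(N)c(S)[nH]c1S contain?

[SX2H] is the SMARTS for a thiol: an aliphatic sulfur with two connections, one being H.
The molecule carries 2 separate instances of a thiol (-SH) meeting every constraint; each maps to a distinct set of atoms, giving 2 matches.

2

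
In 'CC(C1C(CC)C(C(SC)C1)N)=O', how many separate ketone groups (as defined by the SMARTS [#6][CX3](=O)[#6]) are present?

1

[#6][CX3](=O)[#6] is the SMARTS for a ketone: a carbonyl carbon (no H) flanked by two carbons.
Exactly one fragment in the molecule meets all constraints, giving 1 match.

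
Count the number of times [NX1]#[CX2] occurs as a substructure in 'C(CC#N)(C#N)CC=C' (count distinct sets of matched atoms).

[NX1]#[CX2] is the SMARTS for a nitrile: a nitrogen triple-bonded to a two-connected carbon.
The molecule carries 2 separate instances of a nitrile (-C#N) meeting every constraint; each maps to a distinct set of atoms, giving 2 matches.

2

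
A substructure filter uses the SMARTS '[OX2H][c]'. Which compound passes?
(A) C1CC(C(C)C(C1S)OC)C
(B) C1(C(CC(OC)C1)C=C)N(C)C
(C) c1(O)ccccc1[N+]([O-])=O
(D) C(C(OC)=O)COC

[OX2H][c] describes a hydroxyl oxygen attached to an aromatic carbon (a phenol).
(A) has a methoxy ether (-OCH3) but the oxygen has H0, not H1.
(B) has a methoxy ether (-OCH3) but the oxygen has H0, not H1.
(C) contains a hydroxyl group (-OH), which satisfies every atom and bond constraint.
(D) has a methoxy ether (-OCH3) but the oxygen has H0, not H1.
So the answer is (C).

C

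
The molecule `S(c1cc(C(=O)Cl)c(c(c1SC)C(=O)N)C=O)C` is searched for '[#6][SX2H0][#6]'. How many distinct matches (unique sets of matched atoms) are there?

2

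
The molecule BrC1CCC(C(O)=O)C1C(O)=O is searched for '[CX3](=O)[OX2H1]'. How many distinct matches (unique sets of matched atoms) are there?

[CX3](=O)[OX2H1] is the SMARTS for a carboxylic acid: an sp2 carbon double-bonded to O and single-bonded to an -OH oxygen.
The molecule carries 2 separate instances of a carboxylic acid group (-C(=O)OH) meeting every constraint; each maps to a distinct set of atoms, giving 2 matches.

2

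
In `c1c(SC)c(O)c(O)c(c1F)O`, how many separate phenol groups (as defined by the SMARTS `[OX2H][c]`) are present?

3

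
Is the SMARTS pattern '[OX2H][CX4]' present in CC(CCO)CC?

Yes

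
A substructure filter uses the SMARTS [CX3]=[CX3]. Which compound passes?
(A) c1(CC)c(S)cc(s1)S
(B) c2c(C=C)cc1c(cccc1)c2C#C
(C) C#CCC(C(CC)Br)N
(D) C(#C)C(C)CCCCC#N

B

[CX3]=[CX3] describes a non-aromatic C=C double bond between two sp2 carbons (an alkene).
(A) has an ethyl group (-CH2CH3) but its C-C bond is a single bond between CX4 carbons, not CX3=CX3.
(B) contains a vinyl group (-CH=CH2), which satisfies every atom and bond constraint.
(C) has an ethynyl group (-C#CH) but the C-C bond is a triple bond, not a double bond.
(D) has an ethynyl group (-C#CH) but the C-C bond is a triple bond, not a double bond.
So the answer is (B).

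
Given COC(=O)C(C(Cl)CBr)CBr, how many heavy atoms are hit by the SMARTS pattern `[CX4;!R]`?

5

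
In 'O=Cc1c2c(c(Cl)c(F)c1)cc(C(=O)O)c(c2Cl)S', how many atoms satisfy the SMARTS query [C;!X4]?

2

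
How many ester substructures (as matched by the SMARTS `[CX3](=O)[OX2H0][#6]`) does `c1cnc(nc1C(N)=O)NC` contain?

0

[CX3](=O)[OX2H0][#6] is the SMARTS for an ester: a carbonyl carbon bonded to an oxygen that is itself bonded to carbon (no H on that O).
The molecule has a primary amide (-C(=O)NH2), but the carbonyl is bonded to N, not to an O-C linkage; nothing else fits, so there are 0 matches.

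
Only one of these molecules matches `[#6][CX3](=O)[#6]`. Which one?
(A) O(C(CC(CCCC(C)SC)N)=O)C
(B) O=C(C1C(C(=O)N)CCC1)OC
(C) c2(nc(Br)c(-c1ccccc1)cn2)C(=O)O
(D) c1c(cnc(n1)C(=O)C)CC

D

[#6][CX3](=O)[#6] describes a carbonyl carbon (no H) flanked by two carbons (a ketone).
(A) has a methyl-ester group (-C(=O)OCH3) but one neighbour of the carbonyl carbon is O, not C.
(B) has a primary amide (-C(=O)NH2) but one neighbour of the carbonyl carbon is N, not C.
(C) has a carboxylic acid group (-C(=O)OH) but one neighbour of the carbonyl carbon is O, not C.
(D) contains an acetyl/ketone group (-C(=O)CH3), which satisfies every atom and bond constraint.
So the answer is (D).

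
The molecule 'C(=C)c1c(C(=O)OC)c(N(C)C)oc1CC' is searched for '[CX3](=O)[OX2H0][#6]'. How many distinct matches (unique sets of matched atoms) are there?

1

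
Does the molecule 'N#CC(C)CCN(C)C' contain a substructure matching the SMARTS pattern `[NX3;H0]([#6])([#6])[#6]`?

The pattern [NX3;H0]([#6])([#6])[#6] describes a trivalent nitrogen with no H, bonded to three carbons — a tertiary amine.
The molecule carries a dimethylamino group (-N(CH3)2), whose atoms satisfy every constraint of the query, so the pattern matches.

Yes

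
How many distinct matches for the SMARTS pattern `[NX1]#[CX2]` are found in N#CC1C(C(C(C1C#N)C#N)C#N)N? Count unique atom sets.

4

[NX1]#[CX2] is the SMARTS for a nitrile: a nitrogen triple-bonded to a two-connected carbon.
The molecule carries 4 separate instances of a nitrile (-C#N) meeting every constraint; each maps to a distinct set of atoms, giving 4 matches.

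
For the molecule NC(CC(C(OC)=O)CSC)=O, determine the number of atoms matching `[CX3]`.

2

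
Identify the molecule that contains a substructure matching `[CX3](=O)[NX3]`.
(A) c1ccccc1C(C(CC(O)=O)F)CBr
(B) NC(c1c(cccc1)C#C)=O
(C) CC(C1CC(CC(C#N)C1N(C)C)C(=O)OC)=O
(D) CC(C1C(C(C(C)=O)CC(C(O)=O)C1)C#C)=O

B

[CX3](=O)[NX3] describes a carbonyl carbon bonded to a trivalent nitrogen (an amide).
(A) has a carboxylic acid group (-C(=O)OH) but the carbonyl is bonded to O, not to an NX3 nitrogen.
(B) contains a primary amide (-C(=O)NH2), which satisfies every atom and bond constraint.
(C) has a methyl-ester group (-C(=O)OCH3) but the carbonyl is bonded to O, not to an NX3 nitrogen.
(D) has a carboxylic acid group (-C(=O)OH) but the carbonyl is bonded to O, not to an NX3 nitrogen.
So the answer is (B).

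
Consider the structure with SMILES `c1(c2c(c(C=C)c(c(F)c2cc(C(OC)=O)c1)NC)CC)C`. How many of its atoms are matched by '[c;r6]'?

The query [c;r6] means: aromatic carbon that belongs to a six-membered ring.
Check the 22 heavy atoms by environment: 10× c (aromatic, in 6-ring) → match; 8× C (acyclic) → no; 2× O (acyclic) → no; 1× F (acyclic) → no; 1× N (acyclic) → no.
That gives 10 matching atoms.

10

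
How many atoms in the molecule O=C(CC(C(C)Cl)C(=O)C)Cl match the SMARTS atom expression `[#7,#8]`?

2

Check the 11 heavy atoms by environment: 7× C → no; 2× Cl → no; 2× O → match.
That gives 2 matching atoms.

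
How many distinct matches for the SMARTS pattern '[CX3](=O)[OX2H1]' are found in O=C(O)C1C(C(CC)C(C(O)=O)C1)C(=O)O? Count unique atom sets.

3

[CX3](=O)[OX2H1] is the SMARTS for a carboxylic acid: an sp2 carbon double-bonded to O and single-bonded to an -OH oxygen.
The molecule carries 3 separate instances of a carboxylic acid group (-C(=O)OH) meeting every constraint; each maps to a distinct set of atoms, giving 3 matches.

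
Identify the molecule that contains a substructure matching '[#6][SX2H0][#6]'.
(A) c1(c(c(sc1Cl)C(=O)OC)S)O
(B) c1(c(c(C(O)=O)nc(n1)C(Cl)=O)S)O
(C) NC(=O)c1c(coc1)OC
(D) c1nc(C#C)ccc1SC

[#6][SX2H0][#6] describes an aliphatic sulfur bridging two carbons with no H on the sulfur (a thioether).
(A) has a thiol (-SH) but the sulfur has H1, not H0 bridging two carbons.
(B) has a thiol (-SH) but the sulfur has H1, not H0 bridging two carbons.
(C) has a methoxy ether (-OCH3) but the bridging atom is O, not S.
(D) contains a methylthio ether (-SCH3), which satisfies every atom and bond constraint.
So the answer is (D).

D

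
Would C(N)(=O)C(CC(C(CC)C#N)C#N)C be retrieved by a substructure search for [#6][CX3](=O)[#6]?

The pattern [#6][CX3](=O)[#6] describes a carbonyl carbon (no H) flanked by two carbons — a ketone.
The closest candidate here is a primary amide (-C(=O)NH2), but one neighbour of the carbonyl carbon is N, not C. No other fragment satisfies the full query, so there is no match.

No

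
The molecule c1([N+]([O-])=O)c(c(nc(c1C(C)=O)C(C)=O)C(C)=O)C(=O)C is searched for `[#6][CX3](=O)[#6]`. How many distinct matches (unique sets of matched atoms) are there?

4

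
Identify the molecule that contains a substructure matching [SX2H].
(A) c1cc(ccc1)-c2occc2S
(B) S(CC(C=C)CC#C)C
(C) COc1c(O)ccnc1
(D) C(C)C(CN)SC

A

[SX2H] describes an aliphatic sulfur with two connections, one being H (a thiol).
(A) contains a thiol (-SH), which satisfies every atom and bond constraint.
(B) has a methylthio ether (-SCH3) but the sulfur has H0 (bonded to two carbons), not H1.
(C) has a hydroxyl group (-OH) but it is an -OH, not an -SH.
(D) has a methylthio ether (-SCH3) but the sulfur has H0 (bonded to two carbons), not H1.
So the answer is (A).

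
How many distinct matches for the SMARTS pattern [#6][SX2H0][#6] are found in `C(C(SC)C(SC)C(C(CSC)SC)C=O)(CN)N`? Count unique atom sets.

4

[#6][SX2H0][#6] is the SMARTS for a thioether: an aliphatic sulfur bridging two carbons with no H on the sulfur.
The molecule carries 4 separate instances of a methylthio ether (-SCH3) meeting every constraint; each maps to a distinct set of atoms, giving 4 matches.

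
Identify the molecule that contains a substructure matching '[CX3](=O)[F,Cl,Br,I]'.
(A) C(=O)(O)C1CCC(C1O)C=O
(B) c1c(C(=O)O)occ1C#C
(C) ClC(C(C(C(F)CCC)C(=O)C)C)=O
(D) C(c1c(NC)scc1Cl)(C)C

C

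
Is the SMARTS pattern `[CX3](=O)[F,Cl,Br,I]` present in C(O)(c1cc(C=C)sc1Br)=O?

The pattern [CX3](=O)[F,Cl,Br,I] describes a carbonyl carbon bonded to a halogen — an acyl halide.
The closest candidate here is a carboxylic acid group (-C(=O)OH), but the carbonyl is bonded to -OH, not to a halogen. No other fragment satisfies the full query, so there is no match.

No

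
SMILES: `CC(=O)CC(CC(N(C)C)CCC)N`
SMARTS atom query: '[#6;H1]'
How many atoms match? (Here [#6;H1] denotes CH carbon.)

The query [#6;H1] means: any carbon bearing exactly one hydrogen.
Check the 14 heavy atoms by environment: 4× C (H3) → no; 4× C (H2) → no; 2× C (H1) → match; 1× N (H0) → no; 1× N (H2) → no; 1× C (H0) → no; 1× O (H0) → no.
That gives 2 matching atoms.

2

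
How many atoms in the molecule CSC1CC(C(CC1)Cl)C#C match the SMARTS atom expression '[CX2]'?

2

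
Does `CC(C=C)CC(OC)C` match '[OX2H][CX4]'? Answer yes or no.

No

The pattern [OX2H][CX4] describes a hydroxyl oxygen bound to an sp3 (X4) carbon — an aliphatic alcohol.
The closest candidate here is a methoxy ether (-OCH3), but the oxygen has H0 (ether), not H1. No other fragment satisfies the full query, so there is no match.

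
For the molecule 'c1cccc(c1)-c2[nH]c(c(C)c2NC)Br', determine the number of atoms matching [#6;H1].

5

Check the 15 heavy atoms by environment: 1× n (aromatic, H1) → no; 5× c (aromatic, H0) → no; 2× C (H3) → no; 1× N (H1) → no; 1× Br (H0) → no; 5× c (aromatic, H1) → match.
That gives 5 matching atoms.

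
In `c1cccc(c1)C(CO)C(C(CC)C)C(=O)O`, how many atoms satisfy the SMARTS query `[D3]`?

The query [D3] means: atom with exactly three heavy-atom neighbours.
Check the 17 heavy atoms by environment: 2× C (D1) → no; 2× C (D2) → no; 4× C (D3) → match; 3× O (D1) → no; 1× c (aromatic, D3) → match; 5× c (aromatic, D2) → no.
Summing the matching environments: 4 + 1 = 5 matching atoms.

5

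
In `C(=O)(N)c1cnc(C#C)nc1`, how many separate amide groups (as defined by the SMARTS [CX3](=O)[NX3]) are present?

1

[CX3](=O)[NX3] is the SMARTS for an amide: a carbonyl carbon bonded to a trivalent nitrogen.
Exactly one fragment in the molecule meets all constraints, giving 1 match.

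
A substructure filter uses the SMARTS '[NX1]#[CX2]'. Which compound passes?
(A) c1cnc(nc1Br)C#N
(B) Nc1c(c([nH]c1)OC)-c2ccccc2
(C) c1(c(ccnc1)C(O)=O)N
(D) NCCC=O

A

[NX1]#[CX2] describes a nitrogen triple-bonded to a two-connected carbon (a nitrile).
(A) contains a nitrile (-C#N), which satisfies every atom and bond constraint.
(B) has a primary amino group (-NH2) but the nitrogen is NX3 (three connections), not NX1 triple-bonded.
(C) has a primary amino group (-NH2) but the nitrogen is NX3 (three connections), not NX1 triple-bonded.
(D) has a primary amino group (-NH2) but the nitrogen is NX3 (three connections), not NX1 triple-bonded.
So the answer is (A).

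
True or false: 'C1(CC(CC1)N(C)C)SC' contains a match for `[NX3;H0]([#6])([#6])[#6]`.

True

The pattern [NX3;H0]([#6])([#6])[#6] describes a trivalent nitrogen with no H, bonded to three carbons — a tertiary amine.
The molecule carries a dimethylamino group (-N(CH3)2), whose atoms satisfy every constraint of the query, so the pattern matches.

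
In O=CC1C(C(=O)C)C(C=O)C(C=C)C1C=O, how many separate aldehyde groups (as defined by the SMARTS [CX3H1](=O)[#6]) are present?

3

[CX3H1](=O)[#6] is the SMARTS for an aldehyde: an sp2 carbon with one H, double-bonded to O and single-bonded to carbon.
The molecule carries 3 separate instances of an aldehyde (-CHO) meeting every constraint; each maps to a distinct set of atoms, giving 3 matches.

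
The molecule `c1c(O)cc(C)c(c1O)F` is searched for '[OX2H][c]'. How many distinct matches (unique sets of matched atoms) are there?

2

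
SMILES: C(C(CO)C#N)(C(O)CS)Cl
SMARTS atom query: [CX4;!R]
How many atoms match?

5

The query [CX4;!R] means: aliphatic carbon with four total connections, not in a ring.
Check the 11 heavy atoms by environment: 5× C (X4, acyclic) → match; 1× C (X2, acyclic) → no; 1× N (X1, acyclic) → no; 2× O (X2, acyclic) → no; 1× S (X2, acyclic) → no; 1× Cl (X1, acyclic) → no.
That gives 5 matching atoms.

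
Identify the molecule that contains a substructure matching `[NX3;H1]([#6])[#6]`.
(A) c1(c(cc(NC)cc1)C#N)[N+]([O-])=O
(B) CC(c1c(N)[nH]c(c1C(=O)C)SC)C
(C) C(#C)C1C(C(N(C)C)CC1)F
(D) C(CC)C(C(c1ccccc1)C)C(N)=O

[NX3;H1]([#6])[#6] describes a trivalent nitrogen with one H, bonded to two carbons (a secondary amine).
(A) contains an N-methylamino group (-NHCH3), which satisfies every atom and bond constraint.
(B) has a primary amino group (-NH2) but the nitrogen has H2 and only one carbon neighbour.
(C) has a dimethylamino group (-N(CH3)2) but the nitrogen has H0, not H1.
(D) has a primary amide (-C(=O)NH2) but the -C(=O)NH2 nitrogen has H2, not H1.
So the answer is (A).

A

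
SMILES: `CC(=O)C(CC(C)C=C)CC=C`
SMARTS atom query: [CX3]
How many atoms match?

The query [CX3] means: C with X3: aliphatic carbon with exactly 3 total connections.
Check the 12 heavy atoms by environment: 6× C (X4) → no; 5× C (X3) → match; 1× O (X1) → no.
That gives 5 matching atoms.

5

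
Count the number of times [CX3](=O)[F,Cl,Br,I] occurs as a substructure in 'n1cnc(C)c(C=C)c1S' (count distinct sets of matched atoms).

0

[CX3](=O)[F,Cl,Br,I] is the SMARTS for an acyl halide: a carbonyl carbon bonded to a halogen.
No fragment in the molecule satisfies every constraint, giving 0 matches.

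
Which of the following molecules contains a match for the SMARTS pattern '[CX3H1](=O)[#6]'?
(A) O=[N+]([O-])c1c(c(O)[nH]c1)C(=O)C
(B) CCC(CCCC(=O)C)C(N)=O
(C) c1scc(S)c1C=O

C

[CX3H1](=O)[#6] describes an sp2 carbon with one H, double-bonded to O and single-bonded to carbon (an aldehyde).
(A) has an acetyl/ketone group (-C(=O)CH3) but the carbonyl carbon has H0 (two carbon neighbours), not H1.
(B) has an acetyl/ketone group (-C(=O)CH3) but the carbonyl carbon has H0 (two carbon neighbours), not H1.
(C) contains an aldehyde (-CHO), which satisfies every atom and bond constraint.
So the answer is (C).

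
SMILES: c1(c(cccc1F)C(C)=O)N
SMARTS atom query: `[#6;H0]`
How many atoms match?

4

The query [#6;H0] means: any carbon with no attached hydrogen.
Check the 11 heavy atoms by environment: 3× c (aromatic, H1) → no; 3× c (aromatic, H0) → match; 1× F (H0) → no; 1× N (H2) → no; 1× C (H0) → match; 1× O (H0) → no; 1× C (H3) → no.
Summing the matching environments: 3 + 1 = 4 matching atoms.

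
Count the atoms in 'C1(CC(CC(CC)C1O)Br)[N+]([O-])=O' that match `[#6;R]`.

The query [#6;R] means: carbon that is part of a ring.
Check the 13 heavy atoms by environment: 6× C (in 6-ring) → match; 1× N (charge +1, acyclic) → no; 1× O (charge -1, acyclic) → no; 2× O (acyclic) → no; 2× C (acyclic) → no; 1× Br (acyclic) → no.
That gives 6 matching atoms.

6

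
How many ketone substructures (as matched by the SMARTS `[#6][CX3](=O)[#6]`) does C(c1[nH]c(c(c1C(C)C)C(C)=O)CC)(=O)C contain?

2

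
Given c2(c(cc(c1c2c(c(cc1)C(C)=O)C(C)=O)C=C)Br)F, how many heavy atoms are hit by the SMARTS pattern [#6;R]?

The query [#6;R] means: carbon that is part of a ring.
Check the 20 heavy atoms by environment: 10× c (aromatic, in 6-ring) → match; 6× C (acyclic) → no; 2× O (acyclic) → no; 1× F (acyclic) → no; 1× Br (acyclic) → no.
That gives 10 matching atoms.

10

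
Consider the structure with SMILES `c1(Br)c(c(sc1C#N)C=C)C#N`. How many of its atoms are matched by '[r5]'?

The query [r5] means: r5 matches atoms in a five-membered ring.
Check the 12 heavy atoms by environment: 1× s (aromatic, in 5-ring) → match; 4× c (aromatic, in 5-ring) → match; 4× C (acyclic) → no; 1× Br (acyclic) → no; 2× N (acyclic) → no.
Summing the matching environments: 1 + 4 = 5 matching atoms.

5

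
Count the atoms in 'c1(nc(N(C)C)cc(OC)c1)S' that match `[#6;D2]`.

The query [#6;D2] means: any carbon bonded to exactly two heavy atoms.
Check the 12 heavy atoms by environment: 1× n (aromatic, D2) → no; 3× c (aromatic, D3) → no; 2× c (aromatic, D2) → match; 1× O (D2) → no; 3× C (D1) → no; 1× N (D3) → no; 1× S (D1) → no.
That gives 2 matching atoms.

2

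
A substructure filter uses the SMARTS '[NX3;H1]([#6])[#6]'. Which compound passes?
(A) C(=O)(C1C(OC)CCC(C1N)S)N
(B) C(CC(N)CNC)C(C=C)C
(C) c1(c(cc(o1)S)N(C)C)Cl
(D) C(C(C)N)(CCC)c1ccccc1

[NX3;H1]([#6])[#6] describes a trivalent nitrogen with one H, bonded to two carbons (a secondary amine).
(A) has a primary amino group (-NH2) but the nitrogen has H2 and only one carbon neighbour.
(B) contains an N-methylamino group (-NHCH3), which satisfies every atom and bond constraint.
(C) has a dimethylamino group (-N(CH3)2) but the nitrogen has H0, not H1.
(D) has a primary amino group (-NH2) but the nitrogen has H2 and only one carbon neighbour.
So the answer is (B).

B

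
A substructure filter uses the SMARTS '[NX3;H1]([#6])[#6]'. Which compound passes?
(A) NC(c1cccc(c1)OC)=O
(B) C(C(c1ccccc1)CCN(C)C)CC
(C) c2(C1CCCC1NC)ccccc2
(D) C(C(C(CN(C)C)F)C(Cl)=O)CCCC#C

C

[NX3;H1]([#6])[#6] describes a trivalent nitrogen with one H, bonded to two carbons (a secondary amine).
(A) has a primary amide (-C(=O)NH2) but the -C(=O)NH2 nitrogen has H2, not H1.
(B) has a dimethylamino group (-N(CH3)2) but the nitrogen has H0, not H1.
(C) contains an N-methylamino group (-NHCH3), which satisfies every atom and bond constraint.
(D) has a dimethylamino group (-N(CH3)2) but the nitrogen has H0, not H1.
So the answer is (C).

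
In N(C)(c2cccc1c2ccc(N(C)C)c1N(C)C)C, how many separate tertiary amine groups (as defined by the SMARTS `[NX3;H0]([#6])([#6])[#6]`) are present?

[NX3;H0]([#6])([#6])[#6] is the SMARTS for a tertiary amine: a trivalent nitrogen with no H, bonded to three carbons.
The molecule carries 3 separate instances of a dimethylamino group (-N(CH3)2) meeting every constraint; each maps to a distinct set of atoms, giving 3 matches.

3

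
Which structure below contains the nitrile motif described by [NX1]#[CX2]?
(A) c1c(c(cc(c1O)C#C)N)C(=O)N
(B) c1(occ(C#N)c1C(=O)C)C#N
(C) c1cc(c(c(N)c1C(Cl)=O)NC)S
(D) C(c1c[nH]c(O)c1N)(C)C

B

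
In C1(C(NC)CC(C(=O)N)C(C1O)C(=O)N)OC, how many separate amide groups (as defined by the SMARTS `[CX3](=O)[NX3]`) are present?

[CX3](=O)[NX3] is the SMARTS for an amide: a carbonyl carbon bonded to a trivalent nitrogen.
The molecule carries 2 separate instances of a primary amide (-C(=O)NH2) meeting every constraint; each maps to a distinct set of atoms, giving 2 matches.

2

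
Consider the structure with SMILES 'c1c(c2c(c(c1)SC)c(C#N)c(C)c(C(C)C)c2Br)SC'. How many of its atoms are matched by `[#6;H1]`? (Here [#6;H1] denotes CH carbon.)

3

Check the 21 heavy atoms by environment: 8× c (aromatic, H0) → no; 2× c (aromatic, H1) → match; 1× C (H0) → no; 1× N (H0) → no; 2× S (H0) → no; 5× C (H3) → no; 1× C (H1) → match; 1× Br (H0) → no.
Summing the matching environments: 2 + 1 = 3 matching atoms.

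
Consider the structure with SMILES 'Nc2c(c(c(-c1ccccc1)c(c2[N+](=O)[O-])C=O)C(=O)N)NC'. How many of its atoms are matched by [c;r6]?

12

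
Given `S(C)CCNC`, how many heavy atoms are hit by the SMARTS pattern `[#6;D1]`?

2

The query [#6;D1] means: carbon bonded to exactly one heavy atom.
Check the 6 heavy atoms by environment: 2× C (D2) → no; 1× S (D2) → no; 2× C (D1) → match; 1× N (D2) → no.
That gives 2 matching atoms.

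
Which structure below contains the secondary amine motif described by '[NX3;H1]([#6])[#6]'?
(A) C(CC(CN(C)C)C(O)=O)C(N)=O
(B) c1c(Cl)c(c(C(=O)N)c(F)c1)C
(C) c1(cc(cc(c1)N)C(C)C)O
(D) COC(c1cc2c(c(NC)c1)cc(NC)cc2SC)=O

D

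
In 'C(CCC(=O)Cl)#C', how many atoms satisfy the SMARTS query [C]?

5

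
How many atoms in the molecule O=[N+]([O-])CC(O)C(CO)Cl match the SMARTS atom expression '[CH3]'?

0

The query [CH3] means: aliphatic carbon with exactly three hydrogens.
Check the 10 heavy atoms by environment: 2× C (H2) → no; 2× C (H1) → no; 2× O (H1) → no; 1× Cl (H0) → no; 1× N (charge +1, H0) → no; 1× O (charge -1, H0) → no; 1× O (H0) → no.
No environment satisfies the query, so 0 matching atoms.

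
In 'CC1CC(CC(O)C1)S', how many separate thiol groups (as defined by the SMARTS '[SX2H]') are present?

1

[SX2H] is the SMARTS for a thiol: an aliphatic sulfur with two connections, one being H.
Exactly one fragment in the molecule meets all constraints, giving 1 match.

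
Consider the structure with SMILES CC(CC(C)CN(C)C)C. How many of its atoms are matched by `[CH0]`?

0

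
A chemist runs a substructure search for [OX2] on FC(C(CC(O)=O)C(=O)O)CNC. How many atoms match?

2

Check the 13 heavy atoms by environment: 5× C (X4) → no; 2× C (X3) → no; 2× O (X1) → no; 2× O (X2) → match; 1× N (X3) → no; 1× F (X1) → no.
That gives 2 matching atoms.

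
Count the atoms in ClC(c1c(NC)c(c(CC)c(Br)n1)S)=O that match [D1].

The query [D1] means: atom with exactly one heavy-atom neighbour (degree 1).
Check the 15 heavy atoms by environment: 1× n (aromatic, D2) → no; 5× c (aromatic, D3) → no; 1× N (D2) → no; 2× C (D1) → match; 1× C (D3) → no; 1× O (D1) → match; 1× Cl (D1) → match; 1× C (D2) → no; 1× Br (D1) → match; 1× S (D1) → match.
Summing the matching environments: 2 + 1 + 1 + 1 + 1 = 6 matching atoms.

6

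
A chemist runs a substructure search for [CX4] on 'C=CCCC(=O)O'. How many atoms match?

The query [CX4] means: C with X4: aliphatic carbon with exactly 4 total connections (bonds + H).
Check the 7 heavy atoms by environment: 2× C (X4) → match; 3× C (X3) → no; 1× O (X1) → no; 1× O (X2) → no.
That gives 2 matching atoms.

2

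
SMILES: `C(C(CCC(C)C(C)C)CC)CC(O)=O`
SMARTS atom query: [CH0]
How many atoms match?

1

The query [CH0] means: aliphatic carbon with no attached hydrogen.
Check the 15 heavy atoms by environment: 4× C (H3) → no; 3× C (H1) → no; 5× C (H2) → no; 1× C (H0) → match; 1× O (H0) → no; 1× O (H1) → no.
That gives 1 matching atom.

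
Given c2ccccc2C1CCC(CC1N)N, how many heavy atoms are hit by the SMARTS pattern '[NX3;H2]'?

2

The query [NX3;H2] means: aliphatic N with 3 total connections, two of them H — an -NH2 nitrogen (amine or amide).
Check the 14 heavy atoms by environment: 3× C (H2, X4) → no; 3× C (H1, X4) → no; 2× N (H2, X3) → match; 1× c (aromatic, H0, X3) → no; 5× c (aromatic, H1, X3) → no.
That gives 2 matching atoms.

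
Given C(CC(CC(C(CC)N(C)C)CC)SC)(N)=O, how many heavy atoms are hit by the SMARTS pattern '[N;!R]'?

2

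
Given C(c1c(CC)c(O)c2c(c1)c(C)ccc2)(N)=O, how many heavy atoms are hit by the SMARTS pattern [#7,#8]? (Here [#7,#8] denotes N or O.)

3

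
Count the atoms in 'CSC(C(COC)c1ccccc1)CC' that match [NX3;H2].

The query [NX3;H2] means: aliphatic N with 3 total connections, two of them H — an -NH2 nitrogen (amine or amide).
Check the 15 heavy atoms by environment: 2× C (H2, X4) → no; 2× C (H1, X4) → no; 1× c (aromatic, H0, X3) → no; 5× c (aromatic, H1, X3) → no; 1× O (H0, X2) → no; 3× C (H3, X4) → no; 1× S (H0, X2) → no.
No environment satisfies the query, so 0 matching atoms.

0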